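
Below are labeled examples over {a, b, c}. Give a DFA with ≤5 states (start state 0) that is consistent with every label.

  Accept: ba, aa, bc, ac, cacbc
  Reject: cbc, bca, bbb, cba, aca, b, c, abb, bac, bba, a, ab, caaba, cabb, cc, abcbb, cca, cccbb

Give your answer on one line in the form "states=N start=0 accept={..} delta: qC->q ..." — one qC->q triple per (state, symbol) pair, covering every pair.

states=4 start=0 accept={0} delta: 0a->1 0b->1 0c->2 1a->0 1b->2 1c->0 2a->2 2b->2 2c->3 3a->1 3b->1 3c->0

State merging on the prefix tree: take the shortest (then alphabetical) example prefix whose next move is undefined and point that move at state 0, else 1, else 2, ...; a target is out if some Accept/Reject pair would then sit in one state with the same input left (inseparable). If every existing state is out, open a new one.
a: 0a undefined. 0a->0: no, aa/a meet in 0. Open state 1: 0a->1.
b: 0b undefined. 0b->0: no, ba/bba meet in 1. 0b->1: ok.
c: 0c undefined. 0c->0: no, ba/cba meet in 1 with "a" left. 0c->1: no, bc/cc meet in 1 with "c" left. Open state 2: 0c->2.
aa: 1a undefined. 1a->0: ok.
ab: 1b undefined. 1b->0: no, ba/ab meet in 0. 1b->1: no, ba/bba meet in 0. 1b->2: ok.
ac: 1c undefined. 1c->0: ok.
ca: 2a undefined. 2a->0: no, ba/bba meet in 0. 2a->1: no, ba/caaba meet in 0. 2a->2: ok.
cb: 2b undefined. 2b->0: no, ba/bbb meet in 0. 2b->1: no, ba/cbc meet in 0. 2b->2: ok.
cc: 2c undefined. 2c->0: no, ba/cbc meet in 0. 2c->1: no, ba/cca meet in 0. 2c->2: no, cacbc/cbc meet in 2. Open state 3: 2c->3.
cca: 3a undefined. 3a->0: no, ba/cca meet in 0. 3a->1: ok.
ccc: 3c undefined. 3c->0: ok.
abcb: 3b undefined. 3b->0: no, cacbc/bbb meet in 2. 3b->1: ok.
All examples now run through 4 states with every (state, symbol) defined. Accept strings end in {0}, Reject strings end in {1,2,3}; accept={0}.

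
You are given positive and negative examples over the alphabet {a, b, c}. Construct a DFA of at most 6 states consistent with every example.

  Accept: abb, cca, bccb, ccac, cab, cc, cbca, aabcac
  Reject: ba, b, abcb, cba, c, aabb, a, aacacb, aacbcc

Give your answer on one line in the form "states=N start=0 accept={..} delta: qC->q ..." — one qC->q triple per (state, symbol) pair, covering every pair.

Grow the machine one transition at a time. Run the examples from 0; the earliest place one falls off (shortest prefix, ties alphabetical) gets sent to the lowest-numbered state that keeps every Accept/Reject pair distinguishable — a pair clashes when both reach the same state with identical unread suffix — and to a fresh state only if none does.
a: 0a undefined. 0a->0: no, abb/aabb meet in 0 with "bb" left. Open state 1: 0a->1.
b: 0b undefined. 0b->0: ok.
c: 0c undefined. 0c->0: no, cca/ba meet in 1. 0c->1: ok.
aa: 1a undefined. 1a->0: no, cab/b meet in 0. 1a->1: no, abb/aabb meet in 1 with "bb" left. Open state 2: 1a->2.
ab: 1b undefined. 1b->0: no, abb/b meet in 0. 1b->1: no, abb/ba meet in 1. 1b->2: ok.
cc: 1c undefined. 1c->0: no, cca/ba meet in 1. 1c->1: no, cc/ba meet in 1. 1c->2: no, cca/cba meet in 2 with "a" left. Open state 3: 1c->3.
aab: 2b undefined. 2b->0: no, abb/b meet in 0. 2b->1: no, abb/ba meet in 1. 2b->2: no, abb/aabb meet in 2. 2b->3: no, bccb/aabb meet in 3 with "b" left. Open state 4: 2b->4.
aac: 2c undefined. 2c->0: no, bccb/aacacb meet in 3 with "b" left. 2c->1: no, cc/aacbcc meet in 3. 2c->2: no, abb/abcb meet in 4. 2c->3: no, bccb/abcb meet in 3 with "b" left. 2c->4: ok.
cba: 2a undefined. 2a->0: ok.
cca: 3a undefined. 3a->0: no, cca/b meet in 0. 3a->1: no, cca/ba meet in 1. 3a->2: ok.
aabb: 4b undefined. 4b->0: no, cc/aacbcc meet in 3. 4b->1: ok.
aabc: 4c undefined. 4c->0: ok.
aaca: 4a undefined. 4a->0: no, cca/aacacb meet in 2. 4a->1: no, bccb/aacacb meet in 3 with "b" left. 4a->2: ok.
bccb: 3b undefined. 3b->0: no, bccb/b meet in 0. 3b->1: no, bccb/ba meet in 1. 3b->2: ok.
aacbcc: 3c undefined. 3c->0: ok.
All examples now run through 5 states with every (state, symbol) defined. Accept strings end in {2,3,4}, Reject strings end in {0,1}; accept={2,3,4}.

states=5 start=0 accept={2,3,4} delta: 0a->1 0b->0 0c->1 1a->2 1b->2 1c->3 2a->0 2b->4 2c->4 3a->2 3b->2 3c->0 4a->2 4b->1 4c->0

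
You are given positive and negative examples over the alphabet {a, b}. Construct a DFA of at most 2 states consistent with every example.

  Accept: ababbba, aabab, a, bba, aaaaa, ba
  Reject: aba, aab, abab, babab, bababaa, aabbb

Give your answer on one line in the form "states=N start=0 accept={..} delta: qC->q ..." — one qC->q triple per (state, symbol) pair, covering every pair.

states=2 start=0 accept={1} delta: 0a->1 0b->0 1a->0 1b->1

Fold the examples into a partial DFA from state 0: repeatedly fix the first undefined (state, symbol) met by the shortest-then-alphabetical prefix, trying targets in increasing order and rejecting any under which an Accept and a Reject string meet in one state with the same remainder; add a state when all current targets are rejected. Accepting states are where Accept strings end.
a: 0a undefined. 0a->0: no, aabab/abab meet in 0 with "bab" left. Open state 1: 0a->1.
b: 0b undefined. 0b->0: ok.
aa: 1a undefined. 1a->0: ok.
ab: 1b undefined. 1b->0: no, ababbba/aba meet in 1. 1b->1: ok.
All examples now run through 2 states with every (state, symbol) defined. Accept strings end in {1}, Reject strings end in {0}; accept={1}.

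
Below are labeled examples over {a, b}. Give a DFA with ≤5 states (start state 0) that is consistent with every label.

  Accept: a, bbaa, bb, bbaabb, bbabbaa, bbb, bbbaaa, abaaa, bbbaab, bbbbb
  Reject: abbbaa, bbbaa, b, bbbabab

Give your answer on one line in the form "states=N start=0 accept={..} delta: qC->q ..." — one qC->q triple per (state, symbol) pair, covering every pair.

Grow the machine one transition at a time. Run the examples from 0; the earliest place one falls off (shortest prefix, ties alphabetical) gets sent to the lowest-numbered state that keeps every Accept/Reject pair distinguishable — a pair clashes when both reach the same state with identical unread suffix — and to a fresh state only if none does.
a: 0a undefined. 0a->0: ok.
b: 0b undefined. 0b->0: no, a/abbbaa meet in 0. Open state 1: 0b->1.
bb: 1b undefined. 1b->0: no, bbb/b meet in 1. 1b->1: no, bbaa/abbbaa meet in 1 with "aa" left. Open state 2: 1b->2.
aba: 1a undefined. 1a->0: ok.
bba: 2a undefined. 2a->0: ok.
bbb: 2b undefined. 2b->0: no, a/abbbaa meet in 0. 2b->1: no, a/abbbaa meet in 0. 2b->2: no, a/abbbaa meet in 0. Open state 3: 2b->3.
bbba: 3a undefined. 3a->0: no, a/abbbaa meet in 0. 3a->1: no, a/abbbaa meet in 0. 3a->2: no, a/abbbaa meet in 0. 3a->3: no, bbb/abbbaa meet in 3. Open state 4: 3a->4.
bbbb: 3b undefined. 3b->0: no, bbbbb/b meet in 1. 3b->1: ok.
bbbaa: 4a undefined. 4a->0: no, a/abbbaa meet in 0. 4a->1: ok.
bbbab: 4b undefined. 4b->0: ok.
All examples now run through 5 states with every (state, symbol) defined. Accept strings end in {0,2,3}, Reject strings end in {1}; accept={0,2,3}.

states=5 start=0 accept={0,2,3} delta: 0a->0 0b->1 1a->0 1b->2 2a->0 2b->3 3a->4 3b->1 4a->1 4b->0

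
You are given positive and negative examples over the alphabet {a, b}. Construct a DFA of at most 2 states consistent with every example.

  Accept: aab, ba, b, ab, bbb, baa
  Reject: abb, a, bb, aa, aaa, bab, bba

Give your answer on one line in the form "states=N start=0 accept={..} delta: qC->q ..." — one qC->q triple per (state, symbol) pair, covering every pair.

Fold the examples into a partial DFA from state 0: repeatedly fix the first undefined (state, symbol) met by the shortest-then-alphabetical prefix, trying targets in increasing order and rejecting any under which an Accept and a Reject string meet in one state with the same remainder; add a state when all current targets are rejected. Accepting states are where Accept strings end.
a: 0a undefined. 0a->0: ok.
b: 0b undefined. 0b->0: no, aab/abb meet in 0. Open state 1: 0b->1.
ba: 1a undefined. 1a->0: no, aab/bab meet in 1. 1a->1: ok.
bb: 1b undefined. 1b->0: ok.
All examples now run through 2 states with every (state, symbol) defined. Accept strings end in {1}, Reject strings end in {0}; accept={1}.

states=2 start=0 accept={1} delta: 0a->0 0b->1 1a->1 1b->0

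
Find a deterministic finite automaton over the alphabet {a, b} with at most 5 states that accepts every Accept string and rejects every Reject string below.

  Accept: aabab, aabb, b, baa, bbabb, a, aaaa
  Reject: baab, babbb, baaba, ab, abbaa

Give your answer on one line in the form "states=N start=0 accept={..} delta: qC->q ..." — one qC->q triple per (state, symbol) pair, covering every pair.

states=4 start=0 accept={0,1,3} delta: 0a->1 0b->0 1a->1 1b->2 2a->2 2b->3 3a->2 3b->2

State merging on the prefix tree: take the shortest (then alphabetical) example prefix whose next move is undefined and point that move at state 0, else 1, else 2, ...; a target is out if some Accept/Reject pair would then sit in one state with the same input left (inseparable). If every existing state is out, open a new one.
a: 0a undefined. 0a->0: no, b/ab meet in 0 with "b" left. Open state 1: 0a->1.
b: 0b undefined. 0b->0: ok.
aa: 1a undefined. 1a->0: no, aabab/ab meet in 1 with "b" left. 1a->1: ok.
ab: 1b undefined. 1b->0: no, aabab/baab meet in 0. 1b->1: no, aabab/baab meet in 1. Open state 2: 1b->2.
abb: 2b undefined. 2b->0: no, aabb/babbb meet in 0. 2b->1: no, aabb/abbaa meet in 1. 2b->2: no, aabb/baab meet in 2. Open state 3: 2b->3.
aaba: 2a undefined. 2a->0: no, aabab/baaba meet in 0. 2a->1: no, aabab/baab meet in 2. 2a->2: ok.
abba: 3a undefined. 3a->0: no, baa/abbaa meet in 1. 3a->1: no, baa/abbaa meet in 1. 3a->2: ok.
babbb: 3b undefined. 3b->0: no, b/babbb meet in 0. 3b->1: no, baa/babbb meet in 1. 3b->2: ok.
All examples now run through 4 states with every (state, symbol) defined. Accept strings end in {0,1,3}, Reject strings end in {2}; accept={0,1,3}.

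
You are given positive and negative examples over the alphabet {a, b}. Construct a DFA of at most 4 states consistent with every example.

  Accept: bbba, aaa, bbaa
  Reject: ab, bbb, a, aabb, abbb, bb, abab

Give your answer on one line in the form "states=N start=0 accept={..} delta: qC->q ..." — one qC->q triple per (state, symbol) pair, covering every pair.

states=3 start=0 accept={2} delta: 0a->1 0b->1 1a->2 1b->0 2a->2 2b->0

Fold the examples into a partial DFA from state 0: repeatedly fix the first undefined (state, symbol) met by the shortest-then-alphabetical prefix, trying targets in increasing order and rejecting any under which an Accept and a Reject string meet in one state with the same remainder; add a state when all current targets are rejected. Accepting states are where Accept strings end.
a: 0a undefined. 0a->0: no, aaa/a meet in 0. Open state 1: 0a->1.
b: 0b undefined. 0b->0: no, bbba/a meet in 1. 0b->1: ok.
aa: 1a undefined. 1a->0: no, aaa/a meet in 1. 1a->1: no, aaa/a meet in 1. Open state 2: 1a->2.
ab: 1b undefined. 1b->0: ok.
aaa: 2a undefined. 2a->0: no, aaa/ab meet in 0. 2a->1: no, aaa/bbb meet in 1. 2a->2: ok.
aab: 2b undefined. 2b->0: ok.
All examples now run through 3 states with every (state, symbol) defined. Accept strings end in {2}, Reject strings end in {0,1}; accept={2}.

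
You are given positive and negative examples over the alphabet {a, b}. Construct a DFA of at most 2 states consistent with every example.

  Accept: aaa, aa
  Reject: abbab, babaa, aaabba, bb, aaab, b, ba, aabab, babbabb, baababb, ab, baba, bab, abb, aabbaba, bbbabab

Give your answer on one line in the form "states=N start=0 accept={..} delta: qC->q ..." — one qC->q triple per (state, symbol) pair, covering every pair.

states=2 start=0 accept={0} delta: 0a->0 0b->1 1a->1 1b->1

State merging on the prefix tree: take the shortest (then alphabetical) example prefix whose next move is undefined and point that move at state 0, else 1, else 2, ...; a target is out if some Accept/Reject pair would then sit in one state with the same input left (inseparable). If every existing state is out, open a new one.
a: 0a undefined. 0a->0: ok.
b: 0b undefined. 0b->0: no, aaa/abbab meet in 0. Open state 1: 0b->1.
ba: 1a undefined. 1a->0: no, aaa/babaa meet in 0. 1a->1: ok.
bb: 1b undefined. 1b->0: no, aaa/babaa meet in 0. 1b->1: ok.
All examples now run through 2 states with every (state, symbol) defined. Accept strings end in {0}, Reject strings end in {1}; accept={0}.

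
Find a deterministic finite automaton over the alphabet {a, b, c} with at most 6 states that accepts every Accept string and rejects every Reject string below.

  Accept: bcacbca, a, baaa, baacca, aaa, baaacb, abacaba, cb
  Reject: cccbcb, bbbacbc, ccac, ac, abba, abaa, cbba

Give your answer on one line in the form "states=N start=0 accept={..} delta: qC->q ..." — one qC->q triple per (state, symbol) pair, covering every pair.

Grow the machine one transition at a time. Run the examples from 0; the earliest place one falls off (shortest prefix, ties alphabetical) gets sent to the lowest-numbered state that keeps every Accept/Reject pair distinguishable — a pair clashes when both reach the same state with identical unread suffix — and to a fresh state only if none does.
a: 0a undefined. 0a->0: ok.
b: 0b undefined. 0b->0: no, a/abba meet in 0. Open state 1: 0b->1.
c: 0c undefined. 0c->0: no, a/ccac meet in 0. 0c->1: ok.
ba: 1a undefined. 1a->0: no, a/abaa meet in 0. 1a->1: no, baaa/ac meet in 1. Open state 2: 1a->2.
bb: 1b undefined. 1b->0: no, a/abba meet in 0. 1b->1: no, cb/ac meet in 1. 1b->2: ok.
bc: 1c undefined. 1c->0: ok.
baa: 2a undefined. 2a->0: no, a/abba meet in 0. 2a->1: no, baaacb/cccbcb meet in 2 with "cb" left. 2a->2: no, baaa/abba meet in 2. Open state 3: 2a->3.
bbb: 2b undefined. 2b->0: no, a/cbba meet in 0. 2b->1: no, cb/cbba meet in 2. 2b->2: ok.
abac: 2c undefined. 2c->0: ok.
baaa: 3a undefined. 3a->0: ok.
baac: 3c undefined. 3c->0: no, bcacbca/bbbacbc meet in 0. 3c->1: no, bcacbca/bbbacbc meet in 0. 3c->2: no, bcacbca/bbbacbc meet in 0. 3c->3: ok.
bbbacb: 3b undefined. 3b->0: ok.
All examples now run through 4 states with every (state, symbol) defined. Accept strings end in {0,2}, Reject strings end in {1,3}; accept={0,2}.

states=4 start=0 accept={0,2} delta: 0a->0 0b->1 0c->1 1a->2 1b->2 1c->0 2a->3 2b->2 2c->0 3a->0 3b->0 3c->3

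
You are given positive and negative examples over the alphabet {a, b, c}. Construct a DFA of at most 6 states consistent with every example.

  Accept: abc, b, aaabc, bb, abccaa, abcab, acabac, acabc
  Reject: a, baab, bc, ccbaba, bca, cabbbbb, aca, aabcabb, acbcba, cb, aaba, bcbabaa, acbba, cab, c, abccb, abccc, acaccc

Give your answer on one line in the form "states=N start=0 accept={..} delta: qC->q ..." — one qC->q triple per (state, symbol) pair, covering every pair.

states=6 start=0 accept={0,2,5} delta: 0a->1 0b->0 0c->1 1a->1 1b->1 1c->2 2a->3 2b->0 2c->4 3a->0 3b->5 3c->1 4a->3 4b->1 4c->1 5a->1 5b->1 5c->0

Grow the machine one transition at a time. Run the examples from 0; the earliest place one falls off (shortest prefix, ties alphabetical) gets sent to the lowest-numbered state that keeps every Accept/Reject pair distinguishable — a pair clashes when both reach the same state with identical unread suffix — and to a fresh state only if none does.
a: 0a undefined. 0a->0: no, abc/bc meet in 0 with "bc" left. Open state 1: 0a->1.
b: 0b undefined. 0b->0: ok.
c: 0c undefined. 0c->0: no, b/bc meet in 0. 0c->1: ok.
aa: 1a undefined. 1a->0: no, b/baab meet in 0. 1a->1: ok.
ab: 1b undefined. 1b->0: no, abc/a meet in 1. 1b->1: ok.
ac: 1c undefined. 1c->0: no, abc/abccc meet in 0. 1c->1: no, abc/a meet in 1. Open state 2: 1c->2.
aca: 2a undefined. 2a->0: no, b/aca meet in 0. 2a->1: no, abcab/a meet in 1. 2a->2: no, abc/aca meet in 2. Open state 3: 2a->3.
acb: 2b undefined. 2b->0: ok.
abcc: 2c undefined. 2c->0: no, b/abccb meet in 0. 2c->1: no, abc/abccc meet in 2. 2c->2: no, abc/abccc meet in 2. 2c->3: no, abcab/abccb meet in 3 with "b" left. Open state 4: 2c->4.
acab: 3b undefined. 3b->0: no, b/aabcabb meet in 0. 3b->1: no, abcab/a meet in 1. 3b->2: no, b/aabcabb meet in 0. 3b->3: no, abcab/aca meet in 3. 3b->4: no, acabc/abccc meet in 4 with "c" left. Open state 5: 3b->5.
acac: 3c undefined. 3c->0: no, abc/acaccc meet in 2. 3c->1: ok.
abcca: 4a undefined. 4a->0: no, abccaa/a meet in 1. 4a->1: no, abccaa/a meet in 1. 4a->2: no, abccaa/aca meet in 3. 4a->3: ok.
abccb: 4b undefined. 4b->0: no, b/abccb meet in 0. 4b->1: ok.
abccc: 4c undefined. 4c->0: no, b/abccc meet in 0. 4c->1: ok.
acaba: 5a undefined. 5a->0: no, acabac/a meet in 1. 5a->1: ok.
acabc: 5c undefined. 5c->0: ok.
abccaa: 3a undefined. 3a->0: ok.
aabcabb: 5b undefined. 5b->0: no, b/aabcabb meet in 0. 5b->1: ok.
All examples now run through 6 states with every (state, symbol) defined. Accept strings end in {0,2,5}, Reject strings end in {1,3,4}; accept={0,2,5}.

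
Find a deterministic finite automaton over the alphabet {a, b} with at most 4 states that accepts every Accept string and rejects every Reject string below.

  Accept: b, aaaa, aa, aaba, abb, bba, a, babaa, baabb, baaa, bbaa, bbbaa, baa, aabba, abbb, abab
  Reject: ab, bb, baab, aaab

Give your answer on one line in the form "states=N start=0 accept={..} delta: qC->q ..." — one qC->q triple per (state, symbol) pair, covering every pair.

Fold the examples into a partial DFA from state 0: repeatedly fix the first undefined (state, symbol) met by the shortest-then-alphabetical prefix, trying targets in increasing order and rejecting any under which an Accept and a Reject string meet in one state with the same remainder; add a state when all current targets are rejected. Accepting states are where Accept strings end.
a: 0a undefined. 0a->0: no, b/ab meet in 0 with "b" left. Open state 1: 0a->1.
b: 0b undefined. 0b->0: no, b/bb meet in 0. 0b->1: ok.
aa: 1a undefined. 1a->0: ok.
ab: 1b undefined. 1b->0: no, aaaa/ab meet in 0. 1b->1: no, b/ab meet in 1. Open state 2: 1b->2.
aba: 2a undefined. 2a->0: ok.
abb: 2b undefined. 2b->0: ok.
All examples now run through 3 states with every (state, symbol) defined. Accept strings end in {0,1}, Reject strings end in {2}; accept={0,1}.

states=3 start=0 accept={0,1} delta: 0a->1 0b->1 1a->0 1b->2 2a->0 2b->0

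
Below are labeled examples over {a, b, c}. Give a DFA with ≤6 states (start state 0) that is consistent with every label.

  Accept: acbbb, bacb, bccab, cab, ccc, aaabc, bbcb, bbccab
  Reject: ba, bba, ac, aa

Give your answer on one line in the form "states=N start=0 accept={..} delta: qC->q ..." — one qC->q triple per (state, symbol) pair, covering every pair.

Fold the examples into a partial DFA from state 0: repeatedly fix the first undefined (state, symbol) met by the shortest-then-alphabetical prefix, trying targets in increasing order and rejecting any under which an Accept and a Reject string meet in one state with the same remainder; add a state when all current targets are rejected. Accepting states are where Accept strings end.
a: 0a undefined. 0a->0: ok.
b: 0b undefined. 0b->0: no, aaabc/ac meet in 0 with "c" left. Open state 1: 0b->1.
c: 0c undefined. 0c->0: no, ccc/ac meet in 0. 0c->1: ok.
ba: 1a undefined. 1a->0: no, cab/ac meet in 1. 1a->1: ok.
bb: 1b undefined. 1b->0: no, acbbb/bba meet in 0. 1b->1: no, acbbb/ba meet in 1. Open state 2: 1b->2.
bc: 1c undefined. 1c->0: no, bacb/ba meet in 1. 1c->1: no, ccc/ba meet in 1. 1c->2: ok.
bba: 2a undefined. 2a->0: ok.
bbc: 2c undefined. 2c->0: no, bccab/ba meet in 1. 2c->1: no, ccc/ba meet in 1. 2c->2: no, bccab/ba meet in 1. Open state 3: 2c->3.
acbb: 2b undefined. 2b->0: no, acbbb/ba meet in 1. 2b->1: no, bacb/ba meet in 1. 2b->2: ok.
bbcb: 3b undefined. 3b->0: no, bbcb/bba meet in 0. 3b->1: no, bbcb/ba meet in 1. 3b->2: ok.
bbcc: 3c undefined. 3c->0: no, bbccab/ba meet in 1. 3c->1: ok.
bcca: 3a undefined. 3a->0: no, bccab/ba meet in 1. 3a->1: ok.
All examples now run through 4 states with every (state, symbol) defined. Accept strings end in {2,3}, Reject strings end in {0,1}; accept={2,3}.

states=4 start=0 accept={2,3} delta: 0a->0 0b->1 0c->1 1a->1 1b->2 1c->2 2a->0 2b->2 2c->3 3a->1 3b->2 3c->1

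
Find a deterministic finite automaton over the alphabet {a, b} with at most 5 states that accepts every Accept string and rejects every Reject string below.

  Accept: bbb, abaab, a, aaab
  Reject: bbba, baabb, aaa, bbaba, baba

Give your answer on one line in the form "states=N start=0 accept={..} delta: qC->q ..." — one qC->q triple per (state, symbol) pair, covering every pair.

states=4 start=0 accept={1,3} delta: 0a->1 0b->1 1a->2 1b->1 2a->2 2b->3 3a->0 3b->0

Fold the examples into a partial DFA from state 0: repeatedly fix the first undefined (state, symbol) met by the shortest-then-alphabetical prefix, trying targets in increasing order and rejecting any under which an Accept and a Reject string meet in one state with the same remainder; add a state when all current targets are rejected. Accepting states are where Accept strings end.
a: 0a undefined. 0a->0: no, a/aaa meet in 0. Open state 1: 0a->1.
b: 0b undefined. 0b->0: no, a/bbba meet in 1. 0b->1: ok.
aa: 1a undefined. 1a->0: no, bbb/baabb meet in 1 with "bb" left. 1a->1: no, bbb/baabb meet in 1 with "bb" left. Open state 2: 1a->2.
ab: 1b undefined. 1b->0: no, bbb/bbaba meet in 1. 1b->1: ok.
aaa: 2a undefined. 2a->0: no, bbb/baabb meet in 1. 2a->1: no, bbb/baabb meet in 1. 2a->2: ok.
bab: 2b undefined. 2b->0: no, bbb/baabb meet in 1. 2b->1: no, bbb/baabb meet in 1. 2b->2: no, abaab/bbba meet in 2. Open state 3: 2b->3.
baba: 3a undefined. 3a->0: ok.
baabb: 3b undefined. 3b->0: ok.
All examples now run through 4 states with every (state, symbol) defined. Accept strings end in {1,3}, Reject strings end in {0,2}; accept={1,3}.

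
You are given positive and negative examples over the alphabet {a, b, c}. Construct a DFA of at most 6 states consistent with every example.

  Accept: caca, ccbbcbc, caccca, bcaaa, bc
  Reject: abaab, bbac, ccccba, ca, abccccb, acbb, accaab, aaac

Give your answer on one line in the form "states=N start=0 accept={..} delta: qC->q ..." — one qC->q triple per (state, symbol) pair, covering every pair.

Grow the machine one transition at a time. Run the examples from 0; the earliest place one falls off (shortest prefix, ties alphabetical) gets sent to the lowest-numbered state that keeps every Accept/Reject pair distinguishable — a pair clashes when both reach the same state with identical unread suffix — and to a fresh state only if none does.
a: 0a undefined. 0a->0: ok.
b: 0b undefined. 0b->0: no, bc/bbac meet in 0 with "c" left. Open state 1: 0b->1.
c: 0c undefined. 0c->0: no, caca/ca meet in 0. 0c->1: ok.
bb: 1b undefined. 1b->0: ok.
bc: 1c undefined. 1c->0: no, ccbbcbc/bbac meet in 1. 1c->1: no, ccbbcbc/bbac meet in 1. Open state 2: 1c->2.
ca: 1a undefined. 1a->0: no, caca/ca meet in 0. 1a->1: ok.
bca: 2a undefined. 2a->0: no, caca/abaab meet in 0. 2a->1: no, caca/bbac meet in 1. 2a->2: ok.
ccb: 2b undefined. 2b->0: no, ccbbcbc/bbac meet in 1. 2b->1: no, ccbbcbc/bbac meet in 1. 2b->2: no, caca/accaab meet in 2. Open state 3: 2b->3.
ccc: 2c undefined. 2c->0: no, caccca/bbac meet in 1. 2c->1: ok.
ccbb: 3b undefined. 3b->0: no, ccbbcbc/bbac meet in 1. 3b->1: ok.
ccccba: 3a undefined. 3a->0: ok.
ccbbcbc: 3c undefined. 3c->0: no, ccbbcbc/abaab meet in 0. 3c->1: no, ccbbcbc/bbac meet in 1. 3c->2: ok.
All examples now run through 4 states with every (state, symbol) defined. Accept strings end in {2}, Reject strings end in {0,1,3}; accept={2}.

states=4 start=0 accept={2} delta: 0a->0 0b->1 0c->1 1a->1 1b->0 1c->2 2a->2 2b->3 2c->1 3a->0 3b->1 3c->2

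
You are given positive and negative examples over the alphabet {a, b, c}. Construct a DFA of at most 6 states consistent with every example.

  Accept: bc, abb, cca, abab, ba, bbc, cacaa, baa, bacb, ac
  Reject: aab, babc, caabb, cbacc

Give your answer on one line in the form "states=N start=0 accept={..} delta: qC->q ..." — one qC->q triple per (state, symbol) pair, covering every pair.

states=4 start=0 accept={0,2,3} delta: 0a->0 0b->1 0c->2 1a->2 1b->0 1c->0 2a->2 2b->3 2c->1 3a->0 3b->1 3c->1

Fold the examples into a partial DFA from state 0: repeatedly fix the first undefined (state, symbol) met by the shortest-then-alphabetical prefix, trying targets in increasing order and rejecting any under which an Accept and a Reject string meet in one state with the same remainder; add a state when all current targets are rejected. Accepting states are where Accept strings end.
a: 0a undefined. 0a->0: ok.
b: 0b undefined. 0b->0: no, bc/babc meet in 0 with "c" left. Open state 1: 0b->1.
c: 0c undefined. 0c->0: no, abb/caabb meet in 1 with "b" left. 0c->1: no, ac/aab meet in 1. Open state 2: 0c->2.
ba: 1a undefined. 1a->0: no, bc/babc meet in 1 with "c" left. 1a->1: no, ba/aab meet in 1. 1a->2: ok.
bb: 1b undefined. 1b->0: ok.
bc: 1c undefined. 1c->0: ok.
ca: 2a undefined. 2a->0: no, bc/caabb meet in 0. 2a->1: no, baa/aab meet in 1. 2a->2: ok.
cb: 2b undefined. 2b->0: no, ba/babc meet in 2. 2b->1: no, bc/babc meet in 0. 2b->2: no, abab/caabb meet in 2. Open state 3: 2b->3.
cc: 2c undefined. 2c->0: no, bacb/aab meet in 1. 2c->1: ok.
cba: 3a undefined. 3a->0: ok.
babc: 3c undefined. 3c->0: no, bc/babc meet in 0. 3c->1: ok.
caabb: 3b undefined. 3b->0: no, bc/caabb meet in 0. 3b->1: ok.
All examples now run through 4 states with every (state, symbol) defined. Accept strings end in {0,2,3}, Reject strings end in {1}; accept={0,2,3}.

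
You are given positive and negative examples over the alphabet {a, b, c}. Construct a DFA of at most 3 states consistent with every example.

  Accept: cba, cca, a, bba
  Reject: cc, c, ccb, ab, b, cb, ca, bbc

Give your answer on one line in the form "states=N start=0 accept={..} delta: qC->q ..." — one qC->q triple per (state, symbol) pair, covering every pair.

Grow the machine one transition at a time. Run the examples from 0; the earliest place one falls off (shortest prefix, ties alphabetical) gets sent to the lowest-numbered state that keeps every Accept/Reject pair distinguishable — a pair clashes when both reach the same state with identical unread suffix — and to a fresh state only if none does.
a: 0a undefined. 0a->0: ok.
b: 0b undefined. 0b->0: no, a/ab meet in 0. Open state 1: 0b->1.
c: 0c undefined. 0c->0: no, cca/cc meet in 0. 0c->1: ok.
bb: 1b undefined. 1b->0: no, cba/cb meet in 0. 1b->1: no, cba/ca meet in 1 with "a" left. Open state 2: 1b->2.
ca: 1a undefined. 1a->0: no, a/ca meet in 0. 1a->1: ok.
cc: 1c undefined. 1c->0: no, cca/cc meet in 0. 1c->1: no, cca/cc meet in 1. 1c->2: ok.
bba: 2a undefined. 2a->0: ok.
bbc: 2c undefined. 2c->0: no, cba/bbc meet in 0. 2c->1: ok.
ccb: 2b undefined. 2b->0: no, cba/ccb meet in 0. 2b->1: ok.
All examples now run through 3 states with every (state, symbol) defined. Accept strings end in {0}, Reject strings end in {1,2}; accept={0}.

states=3 start=0 accept={0} delta: 0a->0 0b->1 0c->1 1a->1 1b->2 1c->2 2a->0 2b->1 2c->1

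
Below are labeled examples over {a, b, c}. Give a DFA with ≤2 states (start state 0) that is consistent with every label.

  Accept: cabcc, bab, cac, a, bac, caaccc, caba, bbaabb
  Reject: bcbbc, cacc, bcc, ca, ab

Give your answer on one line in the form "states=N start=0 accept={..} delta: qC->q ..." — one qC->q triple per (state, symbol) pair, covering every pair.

states=2 start=0 accept={0} delta: 0a->0 0b->1 0c->1 1a->1 1b->0 1c->0

Grow the machine one transition at a time. Run the examples from 0; the earliest place one falls off (shortest prefix, ties alphabetical) gets sent to the lowest-numbered state that keeps every Accept/Reject pair distinguishable — a pair clashes when both reach the same state with identical unread suffix — and to a fresh state only if none does.
a: 0a undefined. 0a->0: ok.
b: 0b undefined. 0b->0: no, bab/ab meet in 0. Open state 1: 0b->1.
c: 0c undefined. 0c->0: no, cabcc/bcc meet in 1 with "cc" left. 0c->1: ok.
ba: 1a undefined. 1a->0: no, cabcc/bcc meet in 1 with "cc" left. 1a->1: ok.
bb: 1b undefined. 1b->0: ok.
bc: 1c undefined. 1c->0: ok.
All examples now run through 2 states with every (state, symbol) defined. Accept strings end in {0}, Reject strings end in {1}; accept={0}.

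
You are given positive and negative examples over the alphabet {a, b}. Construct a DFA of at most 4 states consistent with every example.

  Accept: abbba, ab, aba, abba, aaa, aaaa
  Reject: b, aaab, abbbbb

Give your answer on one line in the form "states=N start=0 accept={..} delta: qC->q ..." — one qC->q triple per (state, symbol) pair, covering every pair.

Grow the machine one transition at a time. Run the examples from 0; the earliest place one falls off (shortest prefix, ties alphabetical) gets sent to the lowest-numbered state that keeps every Accept/Reject pair distinguishable — a pair clashes when both reach the same state with identical unread suffix — and to a fresh state only if none does.
a: 0a undefined. 0a->0: no, ab/b meet in 0 with "b" left. Open state 1: 0a->1.
b: 0b undefined. 0b->0: ok.
aa: 1a undefined. 1a->0: no, ab/aaab meet in 1 with "b" left. 1a->1: no, ab/aaab meet in 1 with "b" left. Open state 2: 1a->2.
ab: 1b undefined. 1b->0: no, ab/b meet in 0. 1b->1: no, ab/abbbbb meet in 1. 1b->2: ok.
aaa: 2a undefined. 2a->0: no, aba/b meet in 0. 2a->1: no, ab/aaab meet in 2. 2a->2: ok.
abb: 2b undefined. 2b->0: ok.
All examples now run through 3 states with every (state, symbol) defined. Accept strings end in {1,2}, Reject strings end in {0}; accept={1,2}.

states=3 start=0 accept={1,2} delta: 0a->1 0b->0 1a->2 1b->2 2a->2 2b->0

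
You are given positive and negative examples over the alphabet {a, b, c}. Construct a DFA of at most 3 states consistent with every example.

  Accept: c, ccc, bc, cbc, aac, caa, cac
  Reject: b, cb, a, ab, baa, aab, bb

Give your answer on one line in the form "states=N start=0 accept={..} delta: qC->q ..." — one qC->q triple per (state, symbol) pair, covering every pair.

Grow the machine one transition at a time. Run the examples from 0; the earliest place one falls off (shortest prefix, ties alphabetical) gets sent to the lowest-numbered state that keeps every Accept/Reject pair distinguishable — a pair clashes when both reach the same state with identical unread suffix — and to a fresh state only if none does.
a: 0a undefined. 0a->0: ok.
b: 0b undefined. 0b->0: ok.
c: 0c undefined. 0c->0: no, c/b meet in 0. Open state 1: 0c->1.
ca: 1a undefined. 1a->0: no, caa/b meet in 0. 1a->1: ok.
cb: 1b undefined. 1b->0: ok.
cc: 1c undefined. 1c->0: no, cac/b meet in 0. 1c->1: ok.
All examples now run through 2 states with every (state, symbol) defined. Accept strings end in {1}, Reject strings end in {0}; accept={1}.

states=2 start=0 accept={1} delta: 0a->0 0b->0 0c->1 1a->1 1b->0 1c->1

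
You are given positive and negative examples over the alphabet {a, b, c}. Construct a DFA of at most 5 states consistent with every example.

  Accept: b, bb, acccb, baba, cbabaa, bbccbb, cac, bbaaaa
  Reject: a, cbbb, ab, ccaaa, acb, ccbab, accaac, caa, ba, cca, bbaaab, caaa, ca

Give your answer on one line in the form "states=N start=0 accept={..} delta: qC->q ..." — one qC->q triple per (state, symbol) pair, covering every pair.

Fold the examples into a partial DFA from state 0: repeatedly fix the first undefined (state, symbol) met by the shortest-then-alphabetical prefix, trying targets in increasing order and rejecting any under which an Accept and a Reject string meet in one state with the same remainder; add a state when all current targets are rejected. Accepting states are where Accept strings end.
a: 0a undefined. 0a->0: no, b/ab meet in 0 with "b" left. Open state 1: 0a->1.
b: 0b undefined. 0b->0: ok.
c: 0c undefined. 0c->0: no, b/cbbb meet in 0. 0c->1: no, bbaaaa/caaa meet in 1 with "aaa" left. Open state 2: 0c->2.
ab: 1b undefined. 1b->0: no, b/ab meet in 0. 1b->1: ok.
ac: 1c undefined. 1c->0: no, b/acb meet in 0. 1c->1: no, acccb/a meet in 1. 1c->2: ok.
ca: 2a undefined. 2a->0: no, b/ca meet in 0. 2a->1: no, baba/caa meet in 1 with "a" left. 2a->2: ok.
cb: 2b undefined. 2b->0: no, b/cbbb meet in 0. 2b->1: ok.
cc: 2c undefined. 2c->0: no, acccb/a meet in 1. 2c->1: no, acccb/a meet in 1. 2c->2: no, acccb/a meet in 1. Open state 3: 2c->3.
cba: 1a undefined. 1a->0: ok.
cca: 3a undefined. 3a->0: no, b/ccaaa meet in 0. 3a->1: ok.
ccb: 3b undefined. 3b->0: ok.
accc: 3c undefined. 3c->0: ok.
All examples now run through 4 states with every (state, symbol) defined. Accept strings end in {0,3}, Reject strings end in {1,2}; accept={0,3}.

states=4 start=0 accept={0,3} delta: 0a->1 0b->0 0c->2 1a->0 1b->1 1c->2 2a->2 2b->1 2c->3 3a->1 3b->0 3c->0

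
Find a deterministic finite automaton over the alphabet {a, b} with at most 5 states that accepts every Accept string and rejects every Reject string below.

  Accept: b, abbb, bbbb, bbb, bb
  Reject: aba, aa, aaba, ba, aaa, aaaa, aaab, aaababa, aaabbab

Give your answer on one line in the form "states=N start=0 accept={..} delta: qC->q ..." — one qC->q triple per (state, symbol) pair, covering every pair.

states=3 start=0 accept={0} delta: 0a->1 0b->0 1a->1 1b->2 2a->1 2b->0

Grow the machine one transition at a time. Run the examples from 0; the earliest place one falls off (shortest prefix, ties alphabetical) gets sent to the lowest-numbered state that keeps every Accept/Reject pair distinguishable — a pair clashes when both reach the same state with identical unread suffix — and to a fresh state only if none does.
a: 0a undefined. 0a->0: no, b/aaab meet in 0 with "b" left. Open state 1: 0a->1.
b: 0b undefined. 0b->0: ok.
aa: 1a undefined. 1a->0: no, b/aa meet in 0. 1a->1: ok.
ab: 1b undefined. 1b->0: no, b/aaab meet in 0. 1b->1: no, abbb/aba meet in 1. Open state 2: 1b->2.
aba: 2a undefined. 2a->0: no, b/aba meet in 0. 2a->1: ok.
abb: 2b undefined. 2b->0: ok.
All examples now run through 3 states with every (state, symbol) defined. Accept strings end in {0}, Reject strings end in {1,2}; accept={0}.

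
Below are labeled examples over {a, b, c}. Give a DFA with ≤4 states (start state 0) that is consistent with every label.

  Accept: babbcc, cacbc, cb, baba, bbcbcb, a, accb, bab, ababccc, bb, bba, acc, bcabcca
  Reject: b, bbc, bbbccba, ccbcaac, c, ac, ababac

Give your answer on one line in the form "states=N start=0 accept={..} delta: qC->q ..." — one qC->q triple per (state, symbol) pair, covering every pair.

Fold the examples into a partial DFA from state 0: repeatedly fix the first undefined (state, symbol) met by the shortest-then-alphabetical prefix, trying targets in increasing order and rejecting any under which an Accept and a Reject string meet in one state with the same remainder; add a state when all current targets are rejected. Accepting states are where Accept strings end.
a: 0a undefined. 0a->0: ok.
b: 0b undefined. 0b->0: no, baba/b meet in 0. Open state 1: 0b->1.
c: 0c undefined. 0c->0: no, cb/b meet in 1. 0c->1: ok.
ba: 1a undefined. 1a->0: no, cacbc/bbc meet in 1 with "bc" left. 1a->1: ok.
bb: 1b undefined. 1b->0: ok.
bc: 1c undefined. 1c->0: no, babbcc/b meet in 1. 1c->1: no, babbcc/b meet in 1. Open state 2: 1c->2.
bca: 2a undefined. 2a->0: ok.
ccb: 2b undefined. 2b->0: no, cacbc/b meet in 1. 2b->1: no, accb/b meet in 1. 2b->2: ok.
ccbc: 2c undefined. 2c->0: ok.
All examples now run through 3 states with every (state, symbol) defined. Accept strings end in {0,2}, Reject strings end in {1}; accept={0,2}.

states=3 start=0 accept={0,2} delta: 0a->0 0b->1 0c->1 1a->1 1b->0 1c->2 2a->0 2b->2 2c->0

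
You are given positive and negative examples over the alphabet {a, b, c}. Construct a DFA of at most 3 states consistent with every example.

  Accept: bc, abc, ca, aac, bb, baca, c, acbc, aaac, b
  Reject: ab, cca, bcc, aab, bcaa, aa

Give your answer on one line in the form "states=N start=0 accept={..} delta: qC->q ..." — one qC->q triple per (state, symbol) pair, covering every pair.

Fold the examples into a partial DFA from state 0: repeatedly fix the first undefined (state, symbol) met by the shortest-then-alphabetical prefix, trying targets in increasing order and rejecting any under which an Accept and a Reject string meet in one state with the same remainder; add a state when all current targets are rejected. Accepting states are where Accept strings end.
a: 0a undefined. 0a->0: no, b/ab meet in 0 with "b" left. Open state 1: 0a->1.
b: 0b undefined. 0b->0: ok.
c: 0c undefined. 0c->0: no, bc/bcc meet in 0. 0c->1: no, ca/aa meet in 1 with "a" left. Open state 2: 0c->2.
aa: 1a undefined. 1a->0: no, bb/aab meet in 0. 1a->1: ok.
ab: 1b undefined. 1b->0: no, bb/ab meet in 0. 1b->1: ok.
ac: 1c undefined. 1c->0: no, baca/ab meet in 1. 1c->1: no, abc/ab meet in 1. 1c->2: ok.
ca: 2a undefined. 2a->0: ok.
cc: 2c undefined. 2c->0: no, ca/bcc meet in 0. 2c->1: ok.
acb: 2b undefined. 2b->0: ok.
All examples now run through 3 states with every (state, symbol) defined. Accept strings end in {0,2}, Reject strings end in {1}; accept={0,2}.

states=3 start=0 accept={0,2} delta: 0a->1 0b->0 0c->2 1a->1 1b->1 1c->2 2a->0 2b->0 2c->1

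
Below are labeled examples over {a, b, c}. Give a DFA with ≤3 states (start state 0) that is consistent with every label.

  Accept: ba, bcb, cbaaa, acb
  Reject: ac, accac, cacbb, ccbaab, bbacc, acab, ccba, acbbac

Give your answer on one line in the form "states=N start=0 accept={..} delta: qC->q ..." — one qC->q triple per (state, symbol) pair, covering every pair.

Fold the examples into a partial DFA from state 0: repeatedly fix the first undefined (state, symbol) met by the shortest-then-alphabetical prefix, trying targets in increasing order and rejecting any under which an Accept and a Reject string meet in one state with the same remainder; add a state when all current targets are rejected. Accepting states are where Accept strings end.
a: 0a undefined. 0a->0: ok.
b: 0b undefined. 0b->0: ok.
c: 0c undefined. 0c->0: no, ba/ac meet in 0. Open state 1: 0c->1.
ca: 1a undefined. 1a->0: no, ba/acab meet in 0. 1a->1: no, bcb/acab meet in 1 with "b" left. Open state 2: 1a->2.
cb: 1b undefined. 1b->0: ok.
cc: 1c undefined. 1c->0: no, ba/ccbaab meet in 0. 1c->1: no, ba/ccbaab meet in 0. 1c->2: ok.
cac: 2c undefined. 2c->0: no, ba/cacbb meet in 0. 2c->1: no, ba/cacbb meet in 0. 2c->2: ok.
ccb: 2b undefined. 2b->0: no, ba/cacbb meet in 0. 2b->1: no, ba/cacbb meet in 0. 2b->2: ok.
acca: 2a undefined. 2a->0: no, ba/ccbaab meet in 0. 2a->1: ok.
All examples now run through 3 states with every (state, symbol) defined. Accept strings end in {0}, Reject strings end in {1,2}; accept={0}.

states=3 start=0 accept={0} delta: 0a->0 0b->0 0c->1 1a->2 1b->0 1c->2 2a->1 2b->2 2c->2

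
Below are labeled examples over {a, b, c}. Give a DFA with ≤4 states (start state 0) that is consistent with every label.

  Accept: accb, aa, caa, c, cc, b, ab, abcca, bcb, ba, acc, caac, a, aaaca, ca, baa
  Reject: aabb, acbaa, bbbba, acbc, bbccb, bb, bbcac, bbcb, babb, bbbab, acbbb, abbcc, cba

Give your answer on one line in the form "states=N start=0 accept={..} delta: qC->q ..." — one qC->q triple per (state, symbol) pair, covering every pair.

states=3 start=0 accept={0,1} delta: 0a->0 0b->1 0c->1 1a->0 1b->2 1c->0 2a->2 2b->2 2c->2

State merging on the prefix tree: take the shortest (then alphabetical) example prefix whose next move is undefined and point that move at state 0, else 1, else 2, ...; a target is out if some Accept/Reject pair would then sit in one state with the same input left (inseparable). If every existing state is out, open a new one.
a: 0a undefined. 0a->0: ok.
b: 0b undefined. 0b->0: no, accb/bbccb meet in 0 with "ccb" left. Open state 1: 0b->1.
c: 0c undefined. 0c->0: no, ba/cba meet in 1 with "a" left. 0c->1: ok.
ba: 1a undefined. 1a->0: ok.
bb: 1b undefined. 1b->0: no, accb/bbccb meet in 1 with "cb" left. 1b->1: no, accb/bbcb meet in 1 with "cb" left. Open state 2: 1b->2.
bc: 1c undefined. 1c->0: ok.
bbb: 2b undefined. 2b->0: no, accb/bbbab meet in 1. 2b->1: no, accb/bbbab meet in 1. 2b->2: ok.
bbc: 2c undefined. 2c->0: no, accb/bbcac meet in 1. 2c->1: no, accb/acbc meet in 1. 2c->2: ok.
cba: 2a undefined. 2a->0: no, accb/bbcac meet in 1. 2a->1: no, accb/bbbba meet in 1. 2a->2: ok.
All examples now run through 3 states with every (state, symbol) defined. Accept strings end in {0,1}, Reject strings end in {2}; accept={0,1}.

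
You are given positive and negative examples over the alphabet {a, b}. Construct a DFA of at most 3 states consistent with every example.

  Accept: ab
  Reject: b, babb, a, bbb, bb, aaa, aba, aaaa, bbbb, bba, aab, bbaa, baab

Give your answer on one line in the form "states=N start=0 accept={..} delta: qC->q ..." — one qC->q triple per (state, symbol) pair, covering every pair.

states=3 start=0 accept={2} delta: 0a->1 0b->0 1a->0 1b->2 2a->0 2b->0

Grow the machine one transition at a time. Run the examples from 0; the earliest place one falls off (shortest prefix, ties alphabetical) gets sent to the lowest-numbered state that keeps every Accept/Reject pair distinguishable — a pair clashes when both reach the same state with identical unread suffix — and to a fresh state only if none does.
a: 0a undefined. 0a->0: no, ab/b meet in 0 with "b" left. Open state 1: 0a->1.
b: 0b undefined. 0b->0: ok.
aa: 1a undefined. 1a->0: ok.
ab: 1b undefined. 1b->0: no, ab/b meet in 0. 1b->1: no, ab/babb meet in 1. Open state 2: 1b->2.
aba: 2a undefined. 2a->0: ok.
babb: 2b undefined. 2b->0: ok.
All examples now run through 3 states with every (state, symbol) defined. Accept strings end in {2}, Reject strings end in {0,1}; accept={2}.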